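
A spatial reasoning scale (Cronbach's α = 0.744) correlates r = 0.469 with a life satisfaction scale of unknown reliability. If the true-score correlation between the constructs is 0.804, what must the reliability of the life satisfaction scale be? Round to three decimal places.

r_true = r_obs / √(r_xx · r_yy) ⇒ 0.804 = 0.469 / √(0.744 · r_yy).
√(0.744 · r_yy) = 0.469 / 0.804 = 0.5833; 0.744 · r_yy = 0.3402; r_yy = 0.3402 / 0.744 ≈ 0.457.

0.457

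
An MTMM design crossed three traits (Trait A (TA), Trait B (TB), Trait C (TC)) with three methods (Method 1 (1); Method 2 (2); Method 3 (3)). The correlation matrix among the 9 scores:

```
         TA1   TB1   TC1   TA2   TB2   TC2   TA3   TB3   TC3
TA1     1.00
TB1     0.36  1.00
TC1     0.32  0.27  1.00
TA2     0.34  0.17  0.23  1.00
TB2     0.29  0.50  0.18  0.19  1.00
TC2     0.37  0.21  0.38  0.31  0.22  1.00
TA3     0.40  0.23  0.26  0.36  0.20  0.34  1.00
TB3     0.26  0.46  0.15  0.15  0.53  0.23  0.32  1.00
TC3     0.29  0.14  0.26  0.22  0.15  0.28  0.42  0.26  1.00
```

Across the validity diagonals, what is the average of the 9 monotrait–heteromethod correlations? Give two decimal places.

Convergent values: 0.34, 0.40, 0.36, 0.50, 0.46, 0.53, 0.38, 0.26, 0.28; mean = 3.51/9 = 0.39.

0.39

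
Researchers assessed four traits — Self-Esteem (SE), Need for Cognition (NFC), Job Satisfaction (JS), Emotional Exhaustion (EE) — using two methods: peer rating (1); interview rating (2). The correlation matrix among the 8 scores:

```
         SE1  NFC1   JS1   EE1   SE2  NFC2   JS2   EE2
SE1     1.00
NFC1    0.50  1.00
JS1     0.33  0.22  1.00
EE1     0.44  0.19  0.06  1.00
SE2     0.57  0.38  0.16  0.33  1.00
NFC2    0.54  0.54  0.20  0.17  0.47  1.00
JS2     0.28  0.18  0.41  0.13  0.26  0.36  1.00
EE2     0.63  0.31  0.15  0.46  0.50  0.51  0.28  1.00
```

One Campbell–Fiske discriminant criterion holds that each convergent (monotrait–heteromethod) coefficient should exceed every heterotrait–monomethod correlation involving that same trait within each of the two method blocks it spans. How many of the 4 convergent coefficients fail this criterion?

Checking each validity diagonal entry against its comparison values:
SE (methods 1·2): 0.57 vs {0.50, 0.47, 0.33, 0.26, 0.44, 0.50} → pass.
NFC (methods 1·2): 0.54 vs {0.50, 0.47, 0.22, 0.36, 0.19, 0.51} → pass.
JS (methods 1·2): 0.41 vs {0.33, 0.26, 0.22, 0.36, 0.06, 0.28} → pass.
EE (methods 1·2): 0.46 vs {0.44, 0.50, 0.19, 0.51, 0.06, 0.28} → fail.
1 of 4 fail.

1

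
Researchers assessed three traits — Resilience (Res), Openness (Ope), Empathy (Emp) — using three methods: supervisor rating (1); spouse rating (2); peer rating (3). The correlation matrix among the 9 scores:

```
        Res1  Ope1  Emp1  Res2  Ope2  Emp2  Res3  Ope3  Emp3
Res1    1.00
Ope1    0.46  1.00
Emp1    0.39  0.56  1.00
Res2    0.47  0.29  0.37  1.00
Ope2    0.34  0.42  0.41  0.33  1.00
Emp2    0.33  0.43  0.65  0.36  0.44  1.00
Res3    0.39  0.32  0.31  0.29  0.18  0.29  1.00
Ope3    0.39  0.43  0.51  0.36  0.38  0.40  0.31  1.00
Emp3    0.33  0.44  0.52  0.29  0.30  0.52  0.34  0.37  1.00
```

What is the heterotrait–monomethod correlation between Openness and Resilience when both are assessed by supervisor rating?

0.46

Different traits, same method: r(Ope1, Res1) = 0.46.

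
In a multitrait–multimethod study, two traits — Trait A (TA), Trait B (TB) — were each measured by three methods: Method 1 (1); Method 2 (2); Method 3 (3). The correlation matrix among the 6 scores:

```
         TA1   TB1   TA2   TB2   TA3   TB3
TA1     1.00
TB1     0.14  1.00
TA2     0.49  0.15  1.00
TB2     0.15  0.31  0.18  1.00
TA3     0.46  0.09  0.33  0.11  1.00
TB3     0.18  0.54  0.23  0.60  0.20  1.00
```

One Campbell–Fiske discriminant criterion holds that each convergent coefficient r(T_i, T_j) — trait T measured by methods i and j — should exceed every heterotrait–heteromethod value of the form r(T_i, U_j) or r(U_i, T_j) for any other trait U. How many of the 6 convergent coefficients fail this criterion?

0

Convergent coefficients and their comparison sets:
TA (methods 1·2): 0.49 vs {0.15, 0.15} → pass.
TA (methods 1·3): 0.46 vs {0.18, 0.09} → pass.
TA (methods 2·3): 0.33 vs {0.23, 0.11} → pass.
TB (methods 1·2): 0.31 vs {0.15, 0.15} → pass.
TB (methods 1·3): 0.54 vs {0.09, 0.18} → pass.
TB (methods 2·3): 0.60 vs {0.11, 0.23} → pass.
0 of 6 fail.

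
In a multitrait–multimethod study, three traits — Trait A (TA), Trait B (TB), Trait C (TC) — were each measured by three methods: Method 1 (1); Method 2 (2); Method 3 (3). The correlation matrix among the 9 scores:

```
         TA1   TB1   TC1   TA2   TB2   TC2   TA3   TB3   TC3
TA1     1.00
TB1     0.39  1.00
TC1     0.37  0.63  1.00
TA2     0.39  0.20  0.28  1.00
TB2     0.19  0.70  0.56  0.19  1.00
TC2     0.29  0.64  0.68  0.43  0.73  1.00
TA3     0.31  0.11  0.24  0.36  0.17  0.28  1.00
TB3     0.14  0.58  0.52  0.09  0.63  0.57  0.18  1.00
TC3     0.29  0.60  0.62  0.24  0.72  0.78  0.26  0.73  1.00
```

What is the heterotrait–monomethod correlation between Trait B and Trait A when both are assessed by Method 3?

0.18

Different traits, same method: r(TB3, TA3) = 0.18.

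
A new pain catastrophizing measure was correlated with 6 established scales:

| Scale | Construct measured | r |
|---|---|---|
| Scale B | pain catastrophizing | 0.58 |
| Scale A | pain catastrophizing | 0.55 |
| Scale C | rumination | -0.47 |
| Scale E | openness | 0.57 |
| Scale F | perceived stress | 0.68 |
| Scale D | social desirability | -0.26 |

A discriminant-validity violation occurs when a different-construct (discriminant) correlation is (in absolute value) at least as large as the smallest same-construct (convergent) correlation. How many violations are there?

Convergent (same construct = pain catastrophizing): Scale B, Scale A.
Smallest convergent = 0.55. Discriminant |r|: 0.47, 0.57, 0.68, 0.26; count ≥ 0.55 → 2.

2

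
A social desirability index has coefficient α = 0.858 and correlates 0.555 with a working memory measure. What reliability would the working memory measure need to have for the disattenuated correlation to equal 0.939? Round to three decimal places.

r_true = r_obs / √(r_xx · r_yy) ⇒ 0.939 = 0.555 / √(0.858 · r_yy).
√(0.858 · r_yy) = 0.555 / 0.939 = 0.5911; 0.858 · r_yy = 0.3494; r_yy = 0.3494 / 0.858 ≈ 0.407.

0.407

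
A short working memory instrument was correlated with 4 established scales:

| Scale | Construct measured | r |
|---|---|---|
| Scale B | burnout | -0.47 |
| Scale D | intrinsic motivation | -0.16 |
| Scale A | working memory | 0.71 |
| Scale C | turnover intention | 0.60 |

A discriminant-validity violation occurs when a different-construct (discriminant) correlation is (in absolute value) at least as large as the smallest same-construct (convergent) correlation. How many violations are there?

Convergent (same construct = working memory): Scale A.
Smallest convergent = 0.71. Discriminant |r|: 0.47, 0.16, 0.60; count ≥ 0.71 → 0.

0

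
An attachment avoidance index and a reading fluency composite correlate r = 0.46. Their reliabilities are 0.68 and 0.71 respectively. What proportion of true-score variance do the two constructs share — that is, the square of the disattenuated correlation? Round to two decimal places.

0.44

Disattenuated r = 0.46 / √(0.68 × 0.71) = 0.46 / 0.6948 = 0.6621.
Shared true-score variance = 0.6621² = 0.4384 ≈ 0.44.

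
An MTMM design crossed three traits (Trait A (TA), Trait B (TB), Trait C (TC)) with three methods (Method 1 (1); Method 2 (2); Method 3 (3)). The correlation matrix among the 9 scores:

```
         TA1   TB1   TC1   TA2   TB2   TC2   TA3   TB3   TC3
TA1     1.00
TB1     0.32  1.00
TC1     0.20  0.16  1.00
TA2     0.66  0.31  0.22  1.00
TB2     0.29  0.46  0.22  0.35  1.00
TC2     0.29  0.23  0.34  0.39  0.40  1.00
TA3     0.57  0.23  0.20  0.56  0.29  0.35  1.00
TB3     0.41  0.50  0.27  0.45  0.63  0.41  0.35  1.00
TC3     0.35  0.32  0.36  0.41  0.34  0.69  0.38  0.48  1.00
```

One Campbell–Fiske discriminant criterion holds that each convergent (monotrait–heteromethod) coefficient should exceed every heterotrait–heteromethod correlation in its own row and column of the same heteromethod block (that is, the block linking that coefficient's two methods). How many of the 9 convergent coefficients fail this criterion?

0

Each convergent coefficient versus the relevant comparison correlations:
TA (methods 1·2): 0.66 vs {0.29, 0.31, 0.29, 0.22} → pass.
TA (methods 1·3): 0.57 vs {0.41, 0.23, 0.35, 0.20} → pass.
TA (methods 2·3): 0.56 vs {0.45, 0.29, 0.41, 0.35} → pass.
TB (methods 1·2): 0.46 vs {0.31, 0.29, 0.23, 0.22} → pass.
TB (methods 1·3): 0.50 vs {0.23, 0.41, 0.32, 0.27} → pass.
TB (methods 2·3): 0.63 vs {0.29, 0.45, 0.34, 0.41} → pass.
TC (methods 1·2): 0.34 vs {0.22, 0.29, 0.22, 0.23} → pass.
TC (methods 1·3): 0.36 vs {0.20, 0.35, 0.27, 0.32} → pass.
TC (methods 2·3): 0.69 vs {0.35, 0.41, 0.41, 0.34} → pass.
0 of 9 fail.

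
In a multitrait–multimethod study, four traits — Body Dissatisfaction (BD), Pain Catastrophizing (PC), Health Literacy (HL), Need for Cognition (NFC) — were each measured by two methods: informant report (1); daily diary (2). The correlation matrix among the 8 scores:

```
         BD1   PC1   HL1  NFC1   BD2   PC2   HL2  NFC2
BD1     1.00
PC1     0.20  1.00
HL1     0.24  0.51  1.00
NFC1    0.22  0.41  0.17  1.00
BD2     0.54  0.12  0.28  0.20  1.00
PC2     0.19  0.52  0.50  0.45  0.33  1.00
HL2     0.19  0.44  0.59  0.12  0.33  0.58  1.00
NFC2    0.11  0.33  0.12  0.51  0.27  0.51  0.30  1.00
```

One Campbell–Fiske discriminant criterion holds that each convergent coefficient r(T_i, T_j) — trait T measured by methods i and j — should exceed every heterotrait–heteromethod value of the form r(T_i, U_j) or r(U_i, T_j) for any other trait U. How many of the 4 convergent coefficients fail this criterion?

Checking each validity diagonal entry against its comparison values:
BD (methods 1·2): 0.54 vs {0.19, 0.12, 0.19, 0.28, 0.11, 0.20} → pass.
PC (methods 1·2): 0.52 vs {0.12, 0.19, 0.44, 0.50, 0.33, 0.45} → pass.
HL (methods 1·2): 0.59 vs {0.28, 0.19, 0.50, 0.44, 0.12, 0.12} → pass.
NFC (methods 1·2): 0.51 vs {0.20, 0.11, 0.45, 0.33, 0.12, 0.12} → pass.
0 of 4 fail.

0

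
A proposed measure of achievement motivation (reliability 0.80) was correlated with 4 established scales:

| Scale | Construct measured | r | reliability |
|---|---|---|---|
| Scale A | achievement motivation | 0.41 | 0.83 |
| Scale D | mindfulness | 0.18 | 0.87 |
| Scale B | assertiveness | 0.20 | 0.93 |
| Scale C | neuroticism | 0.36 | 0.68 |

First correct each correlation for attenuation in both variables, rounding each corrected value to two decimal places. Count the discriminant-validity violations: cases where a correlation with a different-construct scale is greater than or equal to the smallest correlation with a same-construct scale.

0

Disattenuated r (r / √(r_scale · r_new)):
  Scale A (conv): 0.41 / √(0.83·0.80) = 0.50
  Scale D (disc): 0.18 / √(0.87·0.80) = 0.22
  Scale B (disc): 0.20 / √(0.93·0.80) = 0.23
  Scale C (disc): 0.36 / √(0.68·0.80) = 0.49
Smallest convergent = 0.50. Discriminant values: 0.22, 0.23, 0.49; count ≥ 0.50 → 0.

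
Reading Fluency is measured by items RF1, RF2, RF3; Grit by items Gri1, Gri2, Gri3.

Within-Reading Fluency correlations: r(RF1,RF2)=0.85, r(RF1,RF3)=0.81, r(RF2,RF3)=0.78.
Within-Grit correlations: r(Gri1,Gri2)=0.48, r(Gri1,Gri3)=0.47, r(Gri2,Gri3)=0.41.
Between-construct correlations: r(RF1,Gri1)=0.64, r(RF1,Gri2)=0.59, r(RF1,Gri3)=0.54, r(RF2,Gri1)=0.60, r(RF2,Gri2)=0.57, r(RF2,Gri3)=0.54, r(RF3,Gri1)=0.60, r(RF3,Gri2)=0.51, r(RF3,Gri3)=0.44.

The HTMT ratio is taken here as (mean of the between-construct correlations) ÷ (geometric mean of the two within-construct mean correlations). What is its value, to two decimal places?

0.92

Between-construct mean = 5.03/9 = 0.5589.
Mean within-RF = 2.44/3 = 0.8133; mean within-Gri = 1.36/3 = 0.4533.
Geometric mean = √(0.8133 × 0.4533) = 0.6072.
HTMT = 0.5589 / 0.6072 = 0.92.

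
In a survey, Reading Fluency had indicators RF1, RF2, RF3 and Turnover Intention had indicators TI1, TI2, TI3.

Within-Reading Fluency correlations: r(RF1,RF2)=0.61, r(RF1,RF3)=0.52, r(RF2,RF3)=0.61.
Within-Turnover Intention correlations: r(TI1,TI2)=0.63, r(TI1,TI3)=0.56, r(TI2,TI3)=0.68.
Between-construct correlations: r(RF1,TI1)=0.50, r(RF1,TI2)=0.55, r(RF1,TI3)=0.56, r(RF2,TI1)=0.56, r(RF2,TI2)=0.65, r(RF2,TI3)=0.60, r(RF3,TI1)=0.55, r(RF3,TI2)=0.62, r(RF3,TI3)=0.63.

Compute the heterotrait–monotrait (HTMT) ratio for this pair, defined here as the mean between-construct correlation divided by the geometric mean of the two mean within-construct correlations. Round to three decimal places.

Mean between = 5.22/9 = 0.5800.
Mean within-RF = 1.74/3 = 0.5800; mean within-TI = 1.87/3 = 0.6233.
Geometric mean = √(0.5800 × 0.6233) = 0.6013.
HTMT = 0.5800 / 0.6013 = 0.965.

0.965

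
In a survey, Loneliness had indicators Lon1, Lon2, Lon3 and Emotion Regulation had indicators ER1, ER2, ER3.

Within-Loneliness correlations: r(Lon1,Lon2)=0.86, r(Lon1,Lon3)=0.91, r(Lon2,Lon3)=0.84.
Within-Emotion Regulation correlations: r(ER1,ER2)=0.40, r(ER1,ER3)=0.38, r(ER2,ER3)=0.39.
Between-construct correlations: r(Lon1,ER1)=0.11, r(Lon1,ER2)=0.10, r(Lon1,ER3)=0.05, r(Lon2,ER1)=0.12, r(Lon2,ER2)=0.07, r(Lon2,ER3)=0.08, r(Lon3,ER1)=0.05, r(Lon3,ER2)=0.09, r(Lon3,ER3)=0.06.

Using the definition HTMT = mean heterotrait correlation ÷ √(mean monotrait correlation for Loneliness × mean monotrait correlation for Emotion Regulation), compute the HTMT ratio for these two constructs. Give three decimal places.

Between-construct mean = 0.73/9 = 0.0811.
Mean within-Lon = 2.61/3 = 0.8700; mean within-ER = 1.17/3 = 0.3900.
Geometric mean = √(0.8700 × 0.3900) = 0.5825.
HTMT = 0.0811 / 0.5825 = 0.139.

0.139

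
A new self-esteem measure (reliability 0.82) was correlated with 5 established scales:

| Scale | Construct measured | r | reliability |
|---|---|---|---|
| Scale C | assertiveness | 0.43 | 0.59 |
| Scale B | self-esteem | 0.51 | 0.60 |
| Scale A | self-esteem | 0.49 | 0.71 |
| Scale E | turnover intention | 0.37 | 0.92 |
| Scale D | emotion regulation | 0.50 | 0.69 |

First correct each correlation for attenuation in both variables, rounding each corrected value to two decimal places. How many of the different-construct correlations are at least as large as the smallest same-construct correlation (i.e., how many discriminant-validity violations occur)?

Disattenuated r (r / √(r_scale · r_new)):
  Scale C (disc): 0.43 / √(0.59·0.82) = 0.62
  Scale B (conv): 0.51 / √(0.60·0.82) = 0.73
  Scale A (conv): 0.49 / √(0.71·0.82) = 0.64
  Scale E (disc): 0.37 / √(0.92·0.82) = 0.43
  Scale D (disc): 0.50 / √(0.69·0.82) = 0.66
Smallest convergent = 0.64. Discriminant values: 0.62, 0.43, 0.66; count ≥ 0.64 → 1.

1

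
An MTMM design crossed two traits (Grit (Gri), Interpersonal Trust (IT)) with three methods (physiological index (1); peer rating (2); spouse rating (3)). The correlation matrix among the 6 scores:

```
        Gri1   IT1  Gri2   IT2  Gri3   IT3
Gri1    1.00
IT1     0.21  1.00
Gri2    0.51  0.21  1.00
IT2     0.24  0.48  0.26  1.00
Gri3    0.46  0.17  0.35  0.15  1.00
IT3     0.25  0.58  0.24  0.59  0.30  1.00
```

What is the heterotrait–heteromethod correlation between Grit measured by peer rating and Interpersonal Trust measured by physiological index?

0.21

Different traits and methods: r(Gri2, IT1) = 0.21.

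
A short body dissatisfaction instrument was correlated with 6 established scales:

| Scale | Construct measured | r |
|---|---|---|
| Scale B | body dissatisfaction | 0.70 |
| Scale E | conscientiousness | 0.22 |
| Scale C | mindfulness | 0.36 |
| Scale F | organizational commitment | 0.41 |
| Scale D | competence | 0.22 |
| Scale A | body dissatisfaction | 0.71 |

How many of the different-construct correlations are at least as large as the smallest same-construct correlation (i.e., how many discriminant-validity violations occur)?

Convergent (same construct = body dissatisfaction): Scale B, Scale A.
Smallest convergent = 0.70. Discriminant values: 0.22, 0.36, 0.41, 0.22; count ≥ 0.70 → 0.

0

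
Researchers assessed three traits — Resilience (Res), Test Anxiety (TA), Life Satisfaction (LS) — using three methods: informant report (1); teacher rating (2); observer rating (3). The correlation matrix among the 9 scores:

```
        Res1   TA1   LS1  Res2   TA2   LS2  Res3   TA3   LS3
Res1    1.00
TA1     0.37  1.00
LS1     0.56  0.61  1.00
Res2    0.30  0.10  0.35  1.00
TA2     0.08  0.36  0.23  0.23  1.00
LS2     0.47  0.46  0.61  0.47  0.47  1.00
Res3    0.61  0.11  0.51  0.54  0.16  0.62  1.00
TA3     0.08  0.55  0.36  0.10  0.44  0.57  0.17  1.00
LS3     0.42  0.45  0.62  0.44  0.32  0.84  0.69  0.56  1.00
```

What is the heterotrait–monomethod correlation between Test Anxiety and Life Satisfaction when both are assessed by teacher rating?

Different traits, same method: r(TA2, LS2) = 0.47.

0.47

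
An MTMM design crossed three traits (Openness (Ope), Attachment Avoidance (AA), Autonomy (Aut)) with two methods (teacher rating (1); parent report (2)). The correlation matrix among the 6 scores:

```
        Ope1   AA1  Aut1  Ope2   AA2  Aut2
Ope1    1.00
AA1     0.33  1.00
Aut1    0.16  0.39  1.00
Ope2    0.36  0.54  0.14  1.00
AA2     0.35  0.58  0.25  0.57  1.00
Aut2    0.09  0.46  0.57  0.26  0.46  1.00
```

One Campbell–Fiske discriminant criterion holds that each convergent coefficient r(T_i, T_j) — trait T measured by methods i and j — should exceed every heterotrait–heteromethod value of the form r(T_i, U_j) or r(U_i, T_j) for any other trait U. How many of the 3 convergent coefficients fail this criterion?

1

Convergent coefficients and their comparison sets:
Ope (methods 1·2): 0.36 vs {0.35, 0.54, 0.09, 0.14} → fail.
AA (methods 1·2): 0.58 vs {0.54, 0.35, 0.46, 0.25} → pass.
Aut (methods 1·2): 0.57 vs {0.14, 0.09, 0.25, 0.46} → pass.
1 of 3 fail.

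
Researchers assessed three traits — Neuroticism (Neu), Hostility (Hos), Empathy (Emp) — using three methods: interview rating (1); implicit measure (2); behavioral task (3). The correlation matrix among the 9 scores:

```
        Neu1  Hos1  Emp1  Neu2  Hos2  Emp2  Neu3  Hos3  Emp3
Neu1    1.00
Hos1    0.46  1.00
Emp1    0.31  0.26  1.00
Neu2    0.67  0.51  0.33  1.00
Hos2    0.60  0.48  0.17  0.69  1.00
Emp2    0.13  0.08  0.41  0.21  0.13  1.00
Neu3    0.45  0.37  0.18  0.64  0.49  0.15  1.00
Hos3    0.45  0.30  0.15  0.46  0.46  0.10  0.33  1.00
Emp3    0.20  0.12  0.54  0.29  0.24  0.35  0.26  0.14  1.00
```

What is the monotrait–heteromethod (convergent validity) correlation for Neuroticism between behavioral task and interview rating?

Same trait (Neu), different methods: r(Neu3, Neu1) = 0.45.

0.45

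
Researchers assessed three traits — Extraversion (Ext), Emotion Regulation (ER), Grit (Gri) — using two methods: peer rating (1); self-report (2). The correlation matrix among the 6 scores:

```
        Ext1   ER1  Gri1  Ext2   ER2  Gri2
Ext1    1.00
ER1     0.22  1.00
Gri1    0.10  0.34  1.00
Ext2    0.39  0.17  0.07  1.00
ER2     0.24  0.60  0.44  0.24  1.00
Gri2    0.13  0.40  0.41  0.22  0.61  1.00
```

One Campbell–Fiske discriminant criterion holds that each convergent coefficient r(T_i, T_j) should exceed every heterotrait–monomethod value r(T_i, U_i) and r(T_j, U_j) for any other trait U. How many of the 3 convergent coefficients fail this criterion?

2

Each convergent coefficient versus the relevant comparison correlations:
Ext (methods 1·2): 0.39 vs {0.22, 0.24, 0.10, 0.22} → pass.
ER (methods 1·2): 0.60 vs {0.22, 0.24, 0.34, 0.61} → fail.
Gri (methods 1·2): 0.41 vs {0.10, 0.22, 0.34, 0.61} → fail.
2 of 3 fail.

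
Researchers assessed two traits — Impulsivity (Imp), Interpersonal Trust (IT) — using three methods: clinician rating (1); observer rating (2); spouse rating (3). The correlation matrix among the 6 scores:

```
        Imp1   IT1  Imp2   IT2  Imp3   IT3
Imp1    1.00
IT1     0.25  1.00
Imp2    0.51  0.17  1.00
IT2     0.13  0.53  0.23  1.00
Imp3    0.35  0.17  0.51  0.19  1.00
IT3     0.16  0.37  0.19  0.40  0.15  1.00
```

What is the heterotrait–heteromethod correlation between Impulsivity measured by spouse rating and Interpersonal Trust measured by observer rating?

Different traits and methods: r(Imp3, IT2) = 0.19.

0.19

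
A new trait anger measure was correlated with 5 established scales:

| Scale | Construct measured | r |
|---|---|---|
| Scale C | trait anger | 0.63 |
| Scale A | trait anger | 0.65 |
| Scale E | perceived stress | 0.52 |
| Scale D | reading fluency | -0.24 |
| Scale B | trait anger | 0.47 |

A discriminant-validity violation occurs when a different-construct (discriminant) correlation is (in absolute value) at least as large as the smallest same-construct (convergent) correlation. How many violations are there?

1

Convergent (same construct = trait anger): Scale C, Scale A, Scale B.
Smallest convergent = 0.47. Discriminant |r|: 0.52, 0.24; count ≥ 0.47 → 1.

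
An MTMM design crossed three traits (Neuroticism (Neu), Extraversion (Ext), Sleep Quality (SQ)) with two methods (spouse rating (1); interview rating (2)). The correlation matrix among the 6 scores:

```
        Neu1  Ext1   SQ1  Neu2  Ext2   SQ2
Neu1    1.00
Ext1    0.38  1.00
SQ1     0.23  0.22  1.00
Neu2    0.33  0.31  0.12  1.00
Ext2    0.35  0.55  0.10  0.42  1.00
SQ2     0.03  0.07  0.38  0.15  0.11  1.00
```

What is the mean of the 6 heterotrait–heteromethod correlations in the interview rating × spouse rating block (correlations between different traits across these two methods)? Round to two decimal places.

0.16

HTHM values (method 2 × method 1): 0.31, 0.12, 0.35, 0.10, 0.03, 0.07; mean = 0.98/6 = 0.16.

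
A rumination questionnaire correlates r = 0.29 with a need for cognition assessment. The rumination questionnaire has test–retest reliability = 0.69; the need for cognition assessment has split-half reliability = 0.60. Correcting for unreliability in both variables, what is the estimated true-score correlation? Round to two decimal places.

r_true = r_obs / √(r_xx · r_yy) = 0.29 / √(0.69 × 0.60) = 0.29 / √0.4140 = 0.29 / 0.6434 ≈ 0.45.

0.45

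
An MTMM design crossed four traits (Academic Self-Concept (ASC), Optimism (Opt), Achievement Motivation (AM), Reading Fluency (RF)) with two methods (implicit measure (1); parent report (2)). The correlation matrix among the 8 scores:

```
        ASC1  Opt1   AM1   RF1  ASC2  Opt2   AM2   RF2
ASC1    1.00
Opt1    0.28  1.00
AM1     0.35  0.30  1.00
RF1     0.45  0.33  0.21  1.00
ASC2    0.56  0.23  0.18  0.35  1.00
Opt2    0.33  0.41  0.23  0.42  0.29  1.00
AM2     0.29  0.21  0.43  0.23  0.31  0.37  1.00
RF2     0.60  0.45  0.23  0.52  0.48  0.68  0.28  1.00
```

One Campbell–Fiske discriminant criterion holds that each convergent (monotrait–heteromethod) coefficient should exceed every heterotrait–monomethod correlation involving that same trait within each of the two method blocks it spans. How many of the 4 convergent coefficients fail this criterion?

Each convergent coefficient versus the relevant comparison correlations:
ASC (methods 1·2): 0.56 vs {0.28, 0.29, 0.35, 0.31, 0.45, 0.48} → pass.
Opt (methods 1·2): 0.41 vs {0.28, 0.29, 0.30, 0.37, 0.33, 0.68} → fail.
AM (methods 1·2): 0.43 vs {0.35, 0.31, 0.30, 0.37, 0.21, 0.28} → pass.
RF (methods 1·2): 0.52 vs {0.45, 0.48, 0.33, 0.68, 0.21, 0.28} → fail.
2 of 4 fail.

2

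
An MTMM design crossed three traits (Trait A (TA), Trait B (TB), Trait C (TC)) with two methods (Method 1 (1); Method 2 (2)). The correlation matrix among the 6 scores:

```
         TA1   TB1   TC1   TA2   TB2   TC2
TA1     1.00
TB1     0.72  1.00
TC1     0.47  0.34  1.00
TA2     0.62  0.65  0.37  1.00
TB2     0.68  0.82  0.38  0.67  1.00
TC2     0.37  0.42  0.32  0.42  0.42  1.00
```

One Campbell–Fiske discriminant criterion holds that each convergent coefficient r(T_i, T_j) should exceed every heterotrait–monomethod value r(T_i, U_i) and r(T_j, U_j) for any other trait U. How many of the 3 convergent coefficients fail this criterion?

2

Convergent coefficients and their comparison sets:
TA (methods 1·2): 0.62 vs {0.72, 0.67, 0.47, 0.42} → fail.
TB (methods 1·2): 0.82 vs {0.72, 0.67, 0.34, 0.42} → pass.
TC (methods 1·2): 0.32 vs {0.47, 0.42, 0.34, 0.42} → fail.
2 of 3 fail.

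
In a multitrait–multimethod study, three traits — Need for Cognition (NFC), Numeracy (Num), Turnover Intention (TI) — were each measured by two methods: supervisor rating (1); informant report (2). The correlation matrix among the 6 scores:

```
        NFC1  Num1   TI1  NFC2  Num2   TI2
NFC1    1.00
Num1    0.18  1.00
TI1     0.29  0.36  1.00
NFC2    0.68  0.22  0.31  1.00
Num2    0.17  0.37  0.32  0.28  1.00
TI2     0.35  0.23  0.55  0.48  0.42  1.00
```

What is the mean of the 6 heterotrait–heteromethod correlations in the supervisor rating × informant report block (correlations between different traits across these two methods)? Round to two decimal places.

0.27

HTHM values (method 1 × method 2): 0.17, 0.35, 0.22, 0.23, 0.31, 0.32; mean = 1.60/6 = 0.27.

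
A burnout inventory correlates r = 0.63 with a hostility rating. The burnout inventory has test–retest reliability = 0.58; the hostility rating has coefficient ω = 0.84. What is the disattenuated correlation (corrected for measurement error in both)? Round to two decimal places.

0.90

r_true = r_obs / √(r_xx · r_yy) = 0.63 / √(0.58 × 0.84) = 0.63 / √0.4872 = 0.63 / 0.6980 ≈ 0.90.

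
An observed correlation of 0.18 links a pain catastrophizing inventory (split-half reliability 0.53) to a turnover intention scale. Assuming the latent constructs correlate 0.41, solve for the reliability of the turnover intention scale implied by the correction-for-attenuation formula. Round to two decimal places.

0.36

r_true = r_obs / √(r_xx · r_yy) ⇒ 0.41 = 0.18 / √(0.53 · r_yy).
√(0.53 · r_yy) = 0.18 / 0.41 = 0.4390; 0.53 · r_yy = 0.1927; r_yy = 0.1927 / 0.53 ≈ 0.36.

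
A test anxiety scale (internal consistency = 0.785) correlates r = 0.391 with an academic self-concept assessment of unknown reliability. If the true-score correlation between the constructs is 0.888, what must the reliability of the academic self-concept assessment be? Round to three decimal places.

r_true = r_obs / √(r_xx · r_yy) ⇒ 0.888 = 0.391 / √(0.785 · r_yy).
√(0.785 · r_yy) = 0.391 / 0.888 = 0.4403; 0.785 · r_yy = 0.1939; r_yy = 0.1939 / 0.785 ≈ 0.247.

0.247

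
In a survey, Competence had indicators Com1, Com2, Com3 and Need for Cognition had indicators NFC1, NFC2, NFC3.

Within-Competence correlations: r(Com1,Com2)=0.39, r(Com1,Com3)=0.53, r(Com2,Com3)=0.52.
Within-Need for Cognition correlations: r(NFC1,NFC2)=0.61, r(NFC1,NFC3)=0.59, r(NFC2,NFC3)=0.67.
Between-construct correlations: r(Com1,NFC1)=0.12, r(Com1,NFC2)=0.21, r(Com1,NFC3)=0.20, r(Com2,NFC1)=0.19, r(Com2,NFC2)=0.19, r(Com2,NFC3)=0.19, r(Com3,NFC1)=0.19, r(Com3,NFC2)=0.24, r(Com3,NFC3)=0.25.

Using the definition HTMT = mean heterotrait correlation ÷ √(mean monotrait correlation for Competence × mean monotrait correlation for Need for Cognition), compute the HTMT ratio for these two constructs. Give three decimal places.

0.362

Mean between = 1.78/9 = 0.1978.
Mean within-Com = 1.44/3 = 0.4800; mean within-NFC = 1.87/3 = 0.6233.
Geometric mean = √(0.4800 × 0.6233) = 0.5470.
HTMT = 0.1978 / 0.5470 = 0.362.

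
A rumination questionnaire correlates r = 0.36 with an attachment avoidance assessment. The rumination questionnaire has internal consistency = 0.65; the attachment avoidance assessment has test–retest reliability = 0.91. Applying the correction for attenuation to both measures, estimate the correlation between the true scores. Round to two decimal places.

0.47

r_true = r_obs / √(r_xx · r_yy) = 0.36 / √(0.65 × 0.91) = 0.36 / √0.5915 = 0.36 / 0.7691 ≈ 0.47.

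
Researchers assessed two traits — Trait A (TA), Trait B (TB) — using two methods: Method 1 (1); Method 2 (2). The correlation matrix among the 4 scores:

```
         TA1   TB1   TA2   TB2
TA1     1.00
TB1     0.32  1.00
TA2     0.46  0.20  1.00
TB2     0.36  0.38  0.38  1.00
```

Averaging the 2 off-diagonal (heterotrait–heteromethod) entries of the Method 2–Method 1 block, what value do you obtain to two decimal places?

0.28

HTHM values (method 2 × method 1): 0.20, 0.36; mean = 0.56/2 = 0.28.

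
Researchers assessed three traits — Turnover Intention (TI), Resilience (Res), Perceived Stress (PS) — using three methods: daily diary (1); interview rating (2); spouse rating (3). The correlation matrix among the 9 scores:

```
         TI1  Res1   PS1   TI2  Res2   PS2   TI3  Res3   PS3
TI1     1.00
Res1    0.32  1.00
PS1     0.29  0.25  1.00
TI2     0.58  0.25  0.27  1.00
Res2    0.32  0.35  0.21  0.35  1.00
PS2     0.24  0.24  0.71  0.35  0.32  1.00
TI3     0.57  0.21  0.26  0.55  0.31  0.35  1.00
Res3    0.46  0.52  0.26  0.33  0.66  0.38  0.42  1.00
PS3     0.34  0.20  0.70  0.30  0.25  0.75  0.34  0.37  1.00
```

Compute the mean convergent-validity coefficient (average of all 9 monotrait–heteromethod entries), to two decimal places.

Convergent values: 0.58, 0.57, 0.55, 0.35, 0.52, 0.66, 0.71, 0.70, 0.75; mean = 5.39/9 = 0.60.

0.60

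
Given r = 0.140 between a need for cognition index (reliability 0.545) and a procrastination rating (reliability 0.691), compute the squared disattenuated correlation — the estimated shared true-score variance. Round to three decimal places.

0.052

Disattenuated r = 0.140 / √(0.545 × 0.691) = 0.140 / 0.6137 = 0.2281.
Shared true-score variance = 0.2281² = 0.0520 ≈ 0.052.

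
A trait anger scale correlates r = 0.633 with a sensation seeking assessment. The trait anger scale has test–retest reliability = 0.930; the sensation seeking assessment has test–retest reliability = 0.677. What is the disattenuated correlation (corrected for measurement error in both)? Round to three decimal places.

0.798

r_true = r_obs / √(r_xx · r_yy) = 0.633 / √(0.930 × 0.677) = 0.633 / √0.629610 = 0.633 / 0.7935 ≈ 0.798.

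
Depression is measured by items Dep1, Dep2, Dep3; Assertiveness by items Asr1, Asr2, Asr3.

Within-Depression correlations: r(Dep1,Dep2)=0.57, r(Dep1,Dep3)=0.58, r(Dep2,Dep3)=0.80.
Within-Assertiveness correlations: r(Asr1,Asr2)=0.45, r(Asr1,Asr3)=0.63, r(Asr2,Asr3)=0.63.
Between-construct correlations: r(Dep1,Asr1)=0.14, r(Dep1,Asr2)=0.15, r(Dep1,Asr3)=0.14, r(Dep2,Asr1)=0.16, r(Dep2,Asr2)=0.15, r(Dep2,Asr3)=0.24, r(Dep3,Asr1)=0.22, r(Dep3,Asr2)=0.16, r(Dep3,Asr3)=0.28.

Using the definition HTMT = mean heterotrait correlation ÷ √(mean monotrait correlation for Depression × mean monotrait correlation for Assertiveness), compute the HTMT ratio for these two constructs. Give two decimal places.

0.30

Mean heterotrait r = 1.64/9 = 0.1822.
Mean within-Dep = 1.95/3 = 0.6500; mean within-Asr = 1.71/3 = 0.5700.
Geometric mean = √(0.6500 × 0.5700) = 0.6087.
HTMT = 0.1822 / 0.6087 = 0.30.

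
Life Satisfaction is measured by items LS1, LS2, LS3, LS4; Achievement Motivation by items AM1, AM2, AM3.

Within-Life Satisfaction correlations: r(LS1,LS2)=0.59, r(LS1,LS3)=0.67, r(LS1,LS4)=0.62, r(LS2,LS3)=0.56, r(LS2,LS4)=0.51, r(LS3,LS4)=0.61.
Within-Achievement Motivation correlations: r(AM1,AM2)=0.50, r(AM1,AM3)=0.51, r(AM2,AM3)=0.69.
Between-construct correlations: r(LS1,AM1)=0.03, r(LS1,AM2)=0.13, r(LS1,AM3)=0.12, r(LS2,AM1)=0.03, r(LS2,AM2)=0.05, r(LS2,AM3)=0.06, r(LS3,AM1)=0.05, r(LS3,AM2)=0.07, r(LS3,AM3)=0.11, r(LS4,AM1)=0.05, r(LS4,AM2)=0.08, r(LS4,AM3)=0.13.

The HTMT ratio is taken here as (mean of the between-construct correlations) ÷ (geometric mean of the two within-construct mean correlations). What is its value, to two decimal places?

0.13

Mean between = 0.91/12 = 0.0758.
Mean within-LS = 3.56/6 = 0.5933; mean within-AM = 1.70/3 = 0.5667.
Geometric mean = √(0.5933 × 0.5667) = 0.5798.
HTMT = 0.0758 / 0.5798 = 0.13.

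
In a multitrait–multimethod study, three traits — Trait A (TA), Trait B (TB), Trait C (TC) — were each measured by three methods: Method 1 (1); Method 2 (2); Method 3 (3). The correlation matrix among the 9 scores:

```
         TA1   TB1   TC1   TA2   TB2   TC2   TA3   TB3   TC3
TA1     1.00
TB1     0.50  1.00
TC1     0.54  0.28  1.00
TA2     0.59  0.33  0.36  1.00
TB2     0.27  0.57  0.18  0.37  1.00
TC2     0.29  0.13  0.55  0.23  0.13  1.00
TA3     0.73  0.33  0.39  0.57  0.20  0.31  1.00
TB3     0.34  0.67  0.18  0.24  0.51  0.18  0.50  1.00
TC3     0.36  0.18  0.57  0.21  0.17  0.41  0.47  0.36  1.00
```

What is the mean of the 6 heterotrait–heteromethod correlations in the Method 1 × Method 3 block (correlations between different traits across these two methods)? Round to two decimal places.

HTHM values (method 1 × method 3): 0.34, 0.36, 0.33, 0.18, 0.39, 0.18; mean = 1.78/6 = 0.30.

0.30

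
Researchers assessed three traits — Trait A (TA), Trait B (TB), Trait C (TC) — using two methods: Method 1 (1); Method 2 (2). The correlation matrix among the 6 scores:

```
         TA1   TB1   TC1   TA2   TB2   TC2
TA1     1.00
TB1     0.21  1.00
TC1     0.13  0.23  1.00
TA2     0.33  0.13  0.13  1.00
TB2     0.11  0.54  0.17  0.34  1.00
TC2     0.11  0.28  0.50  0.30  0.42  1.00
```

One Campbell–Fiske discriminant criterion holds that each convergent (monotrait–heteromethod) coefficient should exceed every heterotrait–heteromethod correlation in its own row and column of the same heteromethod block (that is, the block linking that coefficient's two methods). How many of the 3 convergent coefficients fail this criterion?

0

Convergent coefficients and their comparison sets:
TA (methods 1·2): 0.33 vs {0.11, 0.13, 0.11, 0.13} → pass.
TB (methods 1·2): 0.54 vs {0.13, 0.11, 0.28, 0.17} → pass.
TC (methods 1·2): 0.50 vs {0.13, 0.11, 0.17, 0.28} → pass.
0 of 3 fail.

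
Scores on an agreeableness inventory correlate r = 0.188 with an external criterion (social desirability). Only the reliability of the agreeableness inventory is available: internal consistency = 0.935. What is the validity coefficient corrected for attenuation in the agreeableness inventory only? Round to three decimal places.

Single correction: r_c = r_obs / √r_xx = 0.188 / √0.935 = 0.188 / 0.9670 ≈ 0.194.

0.194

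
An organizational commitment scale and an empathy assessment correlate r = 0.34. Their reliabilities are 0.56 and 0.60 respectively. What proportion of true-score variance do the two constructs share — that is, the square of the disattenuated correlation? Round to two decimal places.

Disattenuated r = 0.34 / √(0.56 × 0.60) = 0.34 / 0.5797 = 0.5865.
Shared true-score variance = 0.5865² = 0.3440 ≈ 0.34.

0.34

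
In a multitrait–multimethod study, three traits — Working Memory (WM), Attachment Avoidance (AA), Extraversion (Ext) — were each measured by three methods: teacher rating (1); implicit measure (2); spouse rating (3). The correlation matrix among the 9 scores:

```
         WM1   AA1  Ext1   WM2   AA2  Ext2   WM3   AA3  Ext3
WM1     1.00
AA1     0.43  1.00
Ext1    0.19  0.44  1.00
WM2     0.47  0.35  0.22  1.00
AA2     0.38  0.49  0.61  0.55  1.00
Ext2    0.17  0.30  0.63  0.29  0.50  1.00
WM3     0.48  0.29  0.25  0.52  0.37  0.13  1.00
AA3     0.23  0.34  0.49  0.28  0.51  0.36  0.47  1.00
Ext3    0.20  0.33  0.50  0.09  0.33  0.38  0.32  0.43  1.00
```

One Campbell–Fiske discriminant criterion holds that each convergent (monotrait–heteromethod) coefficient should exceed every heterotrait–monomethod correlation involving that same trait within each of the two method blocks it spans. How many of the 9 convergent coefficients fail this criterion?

6

Convergent coefficients and their comparison sets:
WM (methods 1·2): 0.47 vs {0.43, 0.55, 0.19, 0.29} → fail.
WM (methods 1·3): 0.48 vs {0.43, 0.47, 0.19, 0.32} → pass.
WM (methods 2·3): 0.52 vs {0.55, 0.47, 0.29, 0.32} → fail.
AA (methods 1·2): 0.49 vs {0.43, 0.55, 0.44, 0.50} → fail.
AA (methods 1·3): 0.34 vs {0.43, 0.47, 0.44, 0.43} → fail.
AA (methods 2·3): 0.51 vs {0.55, 0.47, 0.50, 0.43} → fail.
Ext (methods 1·2): 0.63 vs {0.19, 0.29, 0.44, 0.50} → pass.
Ext (methods 1·3): 0.50 vs {0.19, 0.32, 0.44, 0.43} → pass.
Ext (methods 2·3): 0.38 vs {0.29, 0.32, 0.50, 0.43} → fail.
6 of 9 fail.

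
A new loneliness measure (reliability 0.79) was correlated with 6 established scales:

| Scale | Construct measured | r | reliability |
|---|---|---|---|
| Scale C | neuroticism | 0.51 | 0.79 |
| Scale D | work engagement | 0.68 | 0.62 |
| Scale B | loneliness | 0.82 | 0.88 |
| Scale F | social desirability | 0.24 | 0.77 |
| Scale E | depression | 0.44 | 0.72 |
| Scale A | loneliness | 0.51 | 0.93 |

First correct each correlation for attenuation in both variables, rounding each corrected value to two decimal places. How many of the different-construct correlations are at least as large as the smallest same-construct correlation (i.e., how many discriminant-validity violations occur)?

Disattenuated r (r / √(r_scale · r_new)):
  Scale C (disc): 0.51 / √(0.79·0.79) = 0.65
  Scale D (disc): 0.68 / √(0.62·0.79) = 0.97
  Scale B (conv): 0.82 / √(0.88·0.79) = 0.98
  Scale F (disc): 0.24 / √(0.77·0.79) = 0.31
  Scale E (disc): 0.44 / √(0.72·0.79) = 0.58
  Scale A (conv): 0.51 / √(0.93·0.79) = 0.59
Smallest convergent = 0.59. Discriminant values: 0.65, 0.97, 0.31, 0.58; count ≥ 0.59 → 2.

2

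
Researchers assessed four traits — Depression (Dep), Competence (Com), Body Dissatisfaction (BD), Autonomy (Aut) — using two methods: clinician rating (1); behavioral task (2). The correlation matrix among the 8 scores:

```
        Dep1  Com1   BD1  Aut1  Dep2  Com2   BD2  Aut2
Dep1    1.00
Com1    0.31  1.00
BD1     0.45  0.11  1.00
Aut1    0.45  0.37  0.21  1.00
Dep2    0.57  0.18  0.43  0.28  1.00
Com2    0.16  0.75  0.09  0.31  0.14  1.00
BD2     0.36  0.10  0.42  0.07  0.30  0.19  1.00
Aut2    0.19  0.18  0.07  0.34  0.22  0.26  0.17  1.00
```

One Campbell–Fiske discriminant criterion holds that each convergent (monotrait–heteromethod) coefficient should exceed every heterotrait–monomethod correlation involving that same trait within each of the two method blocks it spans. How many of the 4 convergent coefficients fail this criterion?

Each convergent coefficient versus the relevant comparison correlations:
Dep (methods 1·2): 0.57 vs {0.31, 0.14, 0.45, 0.30, 0.45, 0.22} → pass.
Com (methods 1·2): 0.75 vs {0.31, 0.14, 0.11, 0.19, 0.37, 0.26} → pass.
BD (methods 1·2): 0.42 vs {0.45, 0.30, 0.11, 0.19, 0.21, 0.17} → fail.
Aut (methods 1·2): 0.34 vs {0.45, 0.22, 0.37, 0.26, 0.21, 0.17} → fail.
2 of 4 fail.

2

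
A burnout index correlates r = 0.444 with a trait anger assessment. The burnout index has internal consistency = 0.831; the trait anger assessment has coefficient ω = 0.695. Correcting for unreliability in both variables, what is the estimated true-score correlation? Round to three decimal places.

r_true = r_obs / √(r_xx · r_yy) = 0.444 / √(0.831 × 0.695) = 0.444 / √0.577545 = 0.444 / 0.7600 ≈ 0.584.

0.584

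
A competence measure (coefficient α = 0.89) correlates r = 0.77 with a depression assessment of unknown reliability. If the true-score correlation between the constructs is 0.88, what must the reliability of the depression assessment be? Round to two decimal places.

0.86

r_true = r_obs / √(r_xx · r_yy) ⇒ 0.88 = 0.77 / √(0.89 · r_yy).
√(0.89 · r_yy) = 0.77 / 0.88 = 0.8750; 0.89 · r_yy = 0.7656; r_yy = 0.7656 / 0.89 ≈ 0.86.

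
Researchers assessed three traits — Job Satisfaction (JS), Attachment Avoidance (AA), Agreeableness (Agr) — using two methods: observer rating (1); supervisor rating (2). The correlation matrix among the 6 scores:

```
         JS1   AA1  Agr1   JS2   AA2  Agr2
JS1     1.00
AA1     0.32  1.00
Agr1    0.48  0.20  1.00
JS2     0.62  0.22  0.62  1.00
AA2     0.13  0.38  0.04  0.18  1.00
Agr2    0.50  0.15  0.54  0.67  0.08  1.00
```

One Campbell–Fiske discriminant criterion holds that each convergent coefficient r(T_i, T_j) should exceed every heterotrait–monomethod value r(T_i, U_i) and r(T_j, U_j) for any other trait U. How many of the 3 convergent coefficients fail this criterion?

2

Each convergent coefficient versus the relevant comparison correlations:
JS (methods 1·2): 0.62 vs {0.32, 0.18, 0.48, 0.67} → fail.
AA (methods 1·2): 0.38 vs {0.32, 0.18, 0.20, 0.08} → pass.
Agr (methods 1·2): 0.54 vs {0.48, 0.67, 0.20, 0.08} → fail.
2 of 3 fail.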